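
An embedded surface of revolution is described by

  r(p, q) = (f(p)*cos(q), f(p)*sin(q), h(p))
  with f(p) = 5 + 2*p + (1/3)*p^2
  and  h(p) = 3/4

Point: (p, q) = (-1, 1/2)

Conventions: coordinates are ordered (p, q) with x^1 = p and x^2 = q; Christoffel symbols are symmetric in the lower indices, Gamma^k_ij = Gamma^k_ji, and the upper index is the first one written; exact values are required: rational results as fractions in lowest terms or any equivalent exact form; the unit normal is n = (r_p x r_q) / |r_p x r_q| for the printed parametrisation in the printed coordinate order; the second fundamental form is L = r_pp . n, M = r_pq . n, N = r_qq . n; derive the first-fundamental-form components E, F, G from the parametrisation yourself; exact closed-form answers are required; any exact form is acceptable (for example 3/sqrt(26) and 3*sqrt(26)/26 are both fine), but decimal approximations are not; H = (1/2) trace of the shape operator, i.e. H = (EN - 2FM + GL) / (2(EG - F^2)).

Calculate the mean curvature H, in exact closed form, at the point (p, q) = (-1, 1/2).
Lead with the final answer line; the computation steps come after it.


Answer: H = 0

f = 10/3, f' = 4/3, f'' = 2/3, h' = 0, h'' = 0
E = 16/9, F = 0, G = 100/9; answer radicand W^2 = 16/9
unnormalised second-form numerators: l = 0, m = 0, n = 0; L = l/sqrt(16/9), and similarly M = m/sqrt(W^2), N = n/sqrt(W^2)
H = (E*n - 2*F*m + G*l) / (2*(EG - F^2)*sqrt(W^2)); E*n - 2*F*m + G*l = 0, EG - F^2 = 1600/81, so H = (0)/sqrt(16/9)


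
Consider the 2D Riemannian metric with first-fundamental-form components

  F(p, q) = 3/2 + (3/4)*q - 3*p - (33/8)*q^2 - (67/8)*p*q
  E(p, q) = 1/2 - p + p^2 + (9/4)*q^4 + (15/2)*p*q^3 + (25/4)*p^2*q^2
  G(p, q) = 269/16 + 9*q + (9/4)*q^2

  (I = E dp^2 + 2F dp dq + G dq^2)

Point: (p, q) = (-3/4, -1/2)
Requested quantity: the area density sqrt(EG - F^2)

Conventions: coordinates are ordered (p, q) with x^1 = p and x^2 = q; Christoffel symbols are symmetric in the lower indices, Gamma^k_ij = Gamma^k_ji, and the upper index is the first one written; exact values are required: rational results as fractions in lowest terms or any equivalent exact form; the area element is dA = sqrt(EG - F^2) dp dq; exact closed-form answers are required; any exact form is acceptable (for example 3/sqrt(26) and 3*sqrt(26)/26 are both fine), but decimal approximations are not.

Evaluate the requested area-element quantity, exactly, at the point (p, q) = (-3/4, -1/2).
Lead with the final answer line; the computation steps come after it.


Answer: sqrt(EG - F^2) = sqrt(183829)/64

E = 905/256, F = -51/64, G = 103/8; EG - F^2 = 183829/4096


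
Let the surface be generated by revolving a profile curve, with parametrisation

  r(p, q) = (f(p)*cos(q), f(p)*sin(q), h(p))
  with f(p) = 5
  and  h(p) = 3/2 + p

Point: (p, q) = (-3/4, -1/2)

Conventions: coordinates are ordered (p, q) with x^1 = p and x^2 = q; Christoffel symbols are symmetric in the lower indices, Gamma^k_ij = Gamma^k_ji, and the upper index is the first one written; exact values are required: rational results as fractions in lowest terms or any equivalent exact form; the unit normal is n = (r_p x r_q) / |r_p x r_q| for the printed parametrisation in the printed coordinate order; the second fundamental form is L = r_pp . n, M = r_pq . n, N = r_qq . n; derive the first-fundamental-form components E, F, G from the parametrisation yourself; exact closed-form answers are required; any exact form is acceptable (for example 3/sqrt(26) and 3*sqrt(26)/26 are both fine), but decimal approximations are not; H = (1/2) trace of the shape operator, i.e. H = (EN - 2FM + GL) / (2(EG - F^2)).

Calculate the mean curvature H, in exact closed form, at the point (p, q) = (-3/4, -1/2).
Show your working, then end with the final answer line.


f = 5, f' = 0, f'' = 0, h' = 1, h'' = 0
E = 1, F = 0, G = 25; answer radicand W^2 = 1
unnormalised second-form numerators: l = 0, m = 0, n = 5; L = l/sqrt(1), and similarly M = m/sqrt(W^2), N = n/sqrt(W^2)
H = (E*n - 2*F*m + G*l) / (2*(EG - F^2)*sqrt(W^2)); E*n - 2*F*m + G*l = 5, EG - F^2 = 25, so H = (1/10)/sqrt(1)

Answer: H = 1/10


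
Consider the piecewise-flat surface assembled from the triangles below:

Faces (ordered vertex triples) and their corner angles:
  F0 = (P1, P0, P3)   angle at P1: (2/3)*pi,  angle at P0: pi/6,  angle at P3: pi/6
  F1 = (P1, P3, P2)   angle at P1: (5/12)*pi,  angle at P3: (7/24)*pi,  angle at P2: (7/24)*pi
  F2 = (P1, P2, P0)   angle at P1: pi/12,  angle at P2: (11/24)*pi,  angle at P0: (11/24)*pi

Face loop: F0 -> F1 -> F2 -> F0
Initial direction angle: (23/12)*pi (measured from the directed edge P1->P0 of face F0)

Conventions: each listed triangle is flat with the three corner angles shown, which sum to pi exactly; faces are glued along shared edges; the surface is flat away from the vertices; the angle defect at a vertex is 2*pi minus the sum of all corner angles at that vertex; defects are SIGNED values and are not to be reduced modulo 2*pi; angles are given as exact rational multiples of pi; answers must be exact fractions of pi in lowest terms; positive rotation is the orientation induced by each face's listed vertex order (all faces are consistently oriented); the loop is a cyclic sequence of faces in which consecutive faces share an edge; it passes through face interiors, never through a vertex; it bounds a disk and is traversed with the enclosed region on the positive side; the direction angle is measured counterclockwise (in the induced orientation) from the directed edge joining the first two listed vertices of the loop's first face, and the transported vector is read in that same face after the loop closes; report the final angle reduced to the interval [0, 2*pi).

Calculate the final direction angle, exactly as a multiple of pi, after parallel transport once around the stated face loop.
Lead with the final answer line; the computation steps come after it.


Answer: final direction angle = (3/4)*pi

enclosed vertex P1: corner angles sum to (7/6)*pi, defect = 2*pi - (7/6)*pi = (5/6)*pi
transport around the loop rotates by the sum of enclosed defects; add to the initial angle mod 2*pi
final angle = (23/12)*pi + (5/6)*pi = (3/4)*pi (mod 2*pi)


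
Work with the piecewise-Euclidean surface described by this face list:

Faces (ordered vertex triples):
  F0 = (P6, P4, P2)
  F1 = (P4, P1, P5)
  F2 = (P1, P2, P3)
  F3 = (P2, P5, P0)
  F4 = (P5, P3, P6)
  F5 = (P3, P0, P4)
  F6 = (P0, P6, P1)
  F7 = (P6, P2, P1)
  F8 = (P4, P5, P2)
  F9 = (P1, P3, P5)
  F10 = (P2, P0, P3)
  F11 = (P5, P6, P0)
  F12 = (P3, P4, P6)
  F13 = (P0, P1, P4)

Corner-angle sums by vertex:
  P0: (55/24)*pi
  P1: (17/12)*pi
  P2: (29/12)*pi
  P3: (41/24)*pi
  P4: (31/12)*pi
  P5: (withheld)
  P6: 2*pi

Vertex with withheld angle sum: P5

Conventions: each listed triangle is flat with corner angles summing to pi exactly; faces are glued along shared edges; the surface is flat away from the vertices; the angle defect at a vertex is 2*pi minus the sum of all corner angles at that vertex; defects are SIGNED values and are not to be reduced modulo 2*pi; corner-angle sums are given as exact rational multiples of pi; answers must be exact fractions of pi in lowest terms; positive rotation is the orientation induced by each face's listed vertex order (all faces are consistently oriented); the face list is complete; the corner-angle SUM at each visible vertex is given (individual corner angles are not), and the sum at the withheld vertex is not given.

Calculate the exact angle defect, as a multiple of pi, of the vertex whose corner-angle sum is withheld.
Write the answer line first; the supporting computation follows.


Answer: defect(P5) = (5/12)*pi

V = 7, E = 21, F = 14; chi = V - E + F = 0
Gauss-Bonnet: total defect = 2*pi*chi = 0; visible defects sum to (-5/12)*pi


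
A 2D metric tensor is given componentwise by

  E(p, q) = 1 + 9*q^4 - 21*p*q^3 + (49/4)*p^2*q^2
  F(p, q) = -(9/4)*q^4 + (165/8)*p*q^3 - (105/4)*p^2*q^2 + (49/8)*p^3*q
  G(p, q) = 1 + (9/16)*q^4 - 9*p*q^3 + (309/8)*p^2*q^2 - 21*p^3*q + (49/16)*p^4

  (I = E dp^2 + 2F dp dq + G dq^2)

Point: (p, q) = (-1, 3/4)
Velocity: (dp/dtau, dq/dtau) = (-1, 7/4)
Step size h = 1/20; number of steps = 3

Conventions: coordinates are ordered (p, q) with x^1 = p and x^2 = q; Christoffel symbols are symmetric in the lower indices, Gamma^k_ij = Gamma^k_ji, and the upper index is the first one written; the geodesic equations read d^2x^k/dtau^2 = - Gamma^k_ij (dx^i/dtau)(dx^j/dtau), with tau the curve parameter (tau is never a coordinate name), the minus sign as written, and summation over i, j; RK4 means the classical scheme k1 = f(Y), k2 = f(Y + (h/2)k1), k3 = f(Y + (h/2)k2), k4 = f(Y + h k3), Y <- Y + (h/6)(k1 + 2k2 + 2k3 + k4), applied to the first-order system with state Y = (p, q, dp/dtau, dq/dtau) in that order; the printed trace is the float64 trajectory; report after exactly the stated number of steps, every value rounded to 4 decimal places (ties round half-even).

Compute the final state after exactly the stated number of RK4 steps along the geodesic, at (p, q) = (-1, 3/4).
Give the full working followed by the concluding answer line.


f(Y) = (dp/dtau, dq/dtau, -Gamma^p_ij Y'^i Y'^j, -Gamma^q_ij Y'^i Y'^j) with the Gammas evaluated at the stage position; h = 0.050000; intermediate values shown to 6 dp
step 0: p = -1.0000, q = 0.7500, dp/dtau = -1.0000, dq/dtau = 1.7500
step 1:
  k1: at (p, q) = (-1.000000, 0.750000), (dp/dtau, dq/dtau) = (-1.000000, 1.750000); Gamma_ppp = -0.176572, Gamma_ppq = 0.538124, Gamma_pqq = -0.479267, Gamma_qpp = 0.273175, Gamma_qpq = -0.832533, Gamma_qqq = 0.741475; k1 = (-1.000000, 1.750000, 3.527763, -5.457807)
  k2: at (p, q) = (-1.025000, 0.793750), (dp/dtau, dq/dtau) = (-0.911806, 1.613555); Gamma_ppp = -0.175071, Gamma_ppq = 0.526197, Gamma_pqq = -0.462589, Gamma_qpp = 0.265789, Gamma_qpq = -0.798863, Gamma_qqq = 0.702294; k2 = (-0.911806, 1.613555, 2.898263, -4.400092)
  k3: at (p, q) = (-1.022795, 0.790339), (dp/dtau, dq/dtau) = (-0.927543, 1.639998); Gamma_ppp = -0.175258, Gamma_ppq = 0.527248, Gamma_pqq = -0.463920, Gamma_qpp = 0.266412, Gamma_qpq = -0.801475, Gamma_qqq = 0.705209; k3 = (-0.927543, 1.639998, 3.002606, -4.564288)
  k4: at (p, q) = (-1.046377, 0.832000), (dp/dtau, dq/dtau) = (-0.849870, 1.521786); Gamma_ppp = -0.173675, Gamma_ppq = 0.516153, Gamma_pqq = -0.448875, Gamma_qpp = 0.259603, Gamma_qpq = -0.771528, Gamma_qqq = 0.670963; k4 = (-0.849870, 1.521786, 2.500062, -3.737008)
  Y <- Y + (h/6)(k1 + 2k2 + 2k3 + k4): p = -1.0461, q = 0.8315, dp/dtau = -0.8514, dq/dtau = 1.5240
step 2:
  k1: at (p, q) = (-1.046071, 0.831491), (dp/dtau, dq/dtau) = (-0.851420, 1.523970); Gamma_ppp = -0.173699, Gamma_ppq = 0.516296, Gamma_pqq = -0.449058, Gamma_qpp = 0.259689, Gamma_qpq = -0.771887, Gamma_qqq = 0.671363; k1 = (-0.851420, 1.523970, 2.508676, -3.750590)
  k2: at (p, q) = (-1.067357, 0.869590), (dp/dtau, dq/dtau) = (-0.788703, 1.430205); Gamma_ppp = -0.172166, Gamma_ppq = 0.506462, Gamma_pqq = -0.436049, Gamma_qpp = 0.253696, Gamma_qpq = -0.746300, Gamma_qqq = 0.642543; k2 = (-0.788703, 1.430205, 2.141615, -3.155791)
  k3: at (p, q) = (-1.065789, 0.867246), (dp/dtau, dq/dtau) = (-0.797880, 1.445075); Gamma_ppp = -0.172321, Gamma_ppq = 0.507179, Gamma_pqq = -0.436888, Gamma_qpp = 0.254108, Gamma_qpq = -0.747896, Gamma_qqq = 0.644244; k3 = (-0.797880, 1.445075, 2.191581, -3.231750)
  k4: at (p, q) = (-1.085965, 0.903745), (dp/dtau, dq/dtau) = (-0.741841, 1.362383); Gamma_ppp = -0.170794, Gamma_ppq = 0.498020, Gamma_pqq = -0.425022, Gamma_qpp = 0.248560, Gamma_qpq = -0.724780, Gamma_qqq = 0.618543; k4 = (-0.741841, 1.362383, 1.889540, -2.749889)
  Y <- Y + (h/6)(k1 + 2k2 + 2k3 + k4): p = -1.0858, q = 0.9035, dp/dtau = -0.7425, dq/dtau = 1.3633
step 3:
  k1: at (p, q) = (-1.085792, 0.903465), (dp/dtau, dq/dtau) = (-0.742549, 1.363341); Gamma_ppp = -0.170810, Gamma_ppq = 0.498098, Gamma_pqq = -0.425114, Gamma_qpp = 0.248605, Gamma_qpq = -0.724957, Gamma_qqq = 0.618733; k1 = (-0.742549, 1.363341, 1.892836, -2.754927)
  k2: at (p, q) = (-1.104355, 0.937549), (dp/dtau, dq/dtau) = (-0.695228, 1.294467); Gamma_ppp = -0.169364, Gamma_ppq = 0.489834, Gamma_pqq = -0.414578, Gamma_qpp = 0.243620, Gamma_qpq = -0.704598, Gamma_qqq = 0.596347; k2 = (-0.695228, 1.294467, 1.658199, -2.385225)
  k3: at (p, q) = (-1.103172, 0.935827), (dp/dtau, dq/dtau) = (-0.701094, 1.303710); Gamma_ppp = -0.169489, Gamma_ppq = 0.490350, Gamma_pqq = -0.415148, Gamma_qpp = 0.243910, Gamma_qpq = -0.705658, Gamma_qqq = 0.597435; k3 = (-0.701094, 1.303710, 1.685303, -2.425300)
  k4: at (p, q) = (-1.120846, 0.968651), (dp/dtau, dq/dtau) = (-0.658283, 1.242076); Gamma_ppp = -0.168079, Gamma_ppq = 0.482623, Gamma_pqq = -0.405441, Gamma_qpp = 0.239267, Gamma_qpq = -0.687033, Gamma_qqq = 0.577162; k4 = (-0.658283, 1.242076, 1.487551, -2.117590)
  Y <- Y + (h/6)(k1 + 2k2 + 2k3 + k4): p = -1.1207, q = 0.9685, dp/dtau = -0.6587, dq/dtau = 1.2426

Answer: p = -1.1207, q = 0.9685, dp/dtau = -0.6587, dq/dtau = 1.2426


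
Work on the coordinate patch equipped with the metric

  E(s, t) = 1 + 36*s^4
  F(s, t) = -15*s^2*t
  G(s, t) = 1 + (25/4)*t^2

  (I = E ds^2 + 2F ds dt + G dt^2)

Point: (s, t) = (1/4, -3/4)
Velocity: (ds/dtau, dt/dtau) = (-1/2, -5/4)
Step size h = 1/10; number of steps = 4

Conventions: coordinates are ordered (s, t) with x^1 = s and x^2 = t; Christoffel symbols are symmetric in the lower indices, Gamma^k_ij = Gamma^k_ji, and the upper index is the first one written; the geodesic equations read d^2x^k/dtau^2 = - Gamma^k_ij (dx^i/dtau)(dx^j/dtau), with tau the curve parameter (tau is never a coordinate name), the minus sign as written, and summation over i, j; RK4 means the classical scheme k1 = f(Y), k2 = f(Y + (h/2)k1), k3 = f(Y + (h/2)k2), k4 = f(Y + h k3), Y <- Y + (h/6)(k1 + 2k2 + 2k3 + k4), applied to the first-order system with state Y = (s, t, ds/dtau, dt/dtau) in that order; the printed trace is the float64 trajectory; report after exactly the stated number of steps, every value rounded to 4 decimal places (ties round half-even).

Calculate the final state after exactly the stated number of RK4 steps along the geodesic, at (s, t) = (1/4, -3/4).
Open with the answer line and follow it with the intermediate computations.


Answer: s = 0.0587, t = -1.1730, ds/dtau = -0.4711, dt/dtau = -0.9098

f(Y) = (ds/dtau, dt/dtau, -Gamma^s_ij Y'^i Y'^j, -Gamma^t_ij Y'^i Y'^j) with the Gammas evaluated at the stage position; h = 0.100000; intermediate values shown to 6 dp
step 0: s = 0.2500, t = -0.7500, ds/dtau = -0.5000, dt/dtau = -1.2500
step 1:
  k1: at (s, t) = (0.250000, -0.750000), (ds/dtau, dt/dtau) = (-0.500000, -1.250000); Gamma_sss = 0.241611, Gamma_sst = 0.000000, Gamma_stt = -0.201342, Gamma_tss = 1.208054, Gamma_tst = 0.000000, Gamma_ttt = -1.006711; k1 = (-0.500000, -1.250000, 0.254195, 1.270973)
  k2: at (s, t) = (0.225000, -0.812500), (ds/dtau, dt/dtau) = (-0.487290, -1.186451); Gamma_sss = 0.157165, Gamma_sst = 0.000000, Gamma_stt = -0.145523, Gamma_tss = 1.051001, Gamma_tst = 0.000000, Gamma_ttt = -0.973149; k2 = (-0.487290, -1.186451, 0.167529, 1.120307)
  k3: at (s, t) = (0.225635, -0.809323), (ds/dtau, dt/dtau) = (-0.491624, -1.193985); Gamma_sss = 0.159453, Gamma_sst = 0.000000, Gamma_stt = -0.147226, Gamma_tss = 1.056154, Gamma_tst = 0.000000, Gamma_ttt = -0.975166; k3 = (-0.491624, -1.193985, 0.171346, 1.134931)
  k4: at (s, t) = (0.200838, -0.869398), (ds/dtau, dt/dtau) = (-0.482865, -1.136507); Gamma_sss = 0.100865, Gamma_sst = 0.000000, Gamma_stt = -0.104629, Gamma_tss = 0.905853, Gamma_tst = 0.000000, Gamma_ttt = -0.939662; k4 = (-0.482865, -1.136507, 0.111627, 1.002504)
  Y <- Y + (h/6)(k1 + 2k2 + 2k3 + k4): s = 0.2010, t = -0.8691, ds/dtau = -0.4826, dt/dtau = -1.1369
step 2:
  k1: at (s, t) = (0.200988, -0.869123), (ds/dtau, dt/dtau) = (-0.482607, -1.136934); Gamma_sss = 0.101142, Gamma_sst = 0.000000, Gamma_stt = -0.104838, Gamma_tss = 0.906688, Gamma_tst = 0.000000, Gamma_ttt = -0.939822; k1 = (-0.482607, -1.136934, 0.111958, 1.003655)
  k2: at (s, t) = (0.176858, -0.925970), (ds/dtau, dt/dtau) = (-0.477009, -1.086751); Gamma_sss = 0.062291, Gamma_sst = 0.000000, Gamma_stt = -0.073377, Gamma_tss = 0.768358, Gamma_tst = 0.000000, Gamma_ttt = -0.905102; k2 = (-0.477009, -1.086751, 0.072487, 0.894121)
  k3: at (s, t) = (0.177138, -0.923461), (ds/dtau, dt/dtau) = (-0.478983, -1.092228); Gamma_sss = 0.062871, Gamma_sst = 0.000000, Gamma_stt = -0.073943, Gamma_tss = 0.770959, Gamma_tst = 0.000000, Gamma_ttt = -0.906731; k3 = (-0.478983, -1.092228, 0.073787, 0.904819)
  k4: at (s, t) = (0.153090, -0.978346), (ds/dtau, dt/dtau) = (-0.475228, -1.046452); Gamma_sss = 0.036894, Gamma_sst = 0.000000, Gamma_stt = -0.050207, Gamma_tss = 0.641708, Gamma_tst = 0.000000, Gamma_ttt = -0.873270; k4 = (-0.475228, -1.046452, 0.046647, 0.811361)
  Y <- Y + (h/6)(k1 + 2k2 + 2k3 + k4): s = 0.1532, t = -0.9781, ds/dtau = -0.4751, dt/dtau = -1.0467
step 3:
  k1: at (s, t) = (0.153158, -0.978145), (ds/dtau, dt/dtau) = (-0.475088, -1.046719); Gamma_sss = 0.036955, Gamma_sst = 0.000000, Gamma_stt = -0.050269, Gamma_tss = 0.642082, Gamma_tst = 0.000000, Gamma_ttt = -0.873393; k1 = (-0.475088, -1.046719, 0.046734, 0.811984)
  k2: at (s, t) = (0.129404, -1.030481), (ds/dtau, dt/dtau) = (-0.472751, -1.006120); Gamma_sss = 0.020403, Gamma_sst = 0.000000, Gamma_stt = -0.032847, Gamma_tss = 0.523145, Gamma_tst = 0.000000, Gamma_ttt = -0.842236; k2 = (-0.472751, -1.006120, 0.028691, 0.735657)
  k3: at (s, t) = (0.129521, -1.028451), (ds/dtau, dt/dtau) = (-0.473653, -1.009936); Gamma_sss = 0.020528, Gamma_sst = 0.000000, Gamma_stt = -0.033019, Gamma_tss = 0.524374, Gamma_tst = 0.000000, Gamma_ttt = -0.843454; k3 = (-0.473653, -1.009936, 0.029073, 0.742657)
  k4: at (s, t) = (0.105793, -1.079139), (ds/dtau, dt/dtau) = (-0.472181, -0.972454); Gamma_sss = 0.010292, Gamma_sst = 0.000000, Gamma_stt = -0.020268, Gamma_tss = 0.413497, Gamma_tst = 0.000000, Gamma_ttt = -0.814283; k4 = (-0.472181, -0.972454, 0.016872, 0.677849)
  Y <- Y + (h/6)(k1 + 2k2 + 2k3 + k4): s = 0.1058, t = -1.0790, ds/dtau = -0.4721, dt/dtau = -0.9726
step 4:
  k1: at (s, t) = (0.105823, -1.079000), (ds/dtau, dt/dtau) = (-0.472102, -0.972612); Gamma_sss = 0.010304, Gamma_sst = 0.000000, Gamma_stt = -0.020285, Gamma_tss = 0.413657, Gamma_tst = 0.000000, Gamma_ttt = -0.814362; k1 = (-0.472102, -0.972612, 0.016892, 0.678168)
  k2: at (s, t) = (0.082218, -1.127631), (ds/dtau, dt/dtau) = (-0.471258, -0.938703); Gamma_sss = 0.004472, Gamma_sst = 0.000000, Gamma_stt = -0.011331, Gamma_tss = 0.310807, Gamma_tst = 0.000000, Gamma_ttt = -0.787554; k2 = (-0.471258, -0.938703, 0.008991, 0.624939)
  k3: at (s, t) = (0.082261, -1.125935), (ds/dtau, dt/dtau) = (-0.471653, -0.941365); Gamma_sss = 0.004491, Gamma_sst = 0.000000, Gamma_stt = -0.011373, Gamma_tss = 0.311329, Gamma_tst = 0.000000, Gamma_ttt = -0.788473; k3 = (-0.471653, -0.941365, 0.009079, 0.629462)
  k4: at (s, t) = (0.058658, -1.173137), (ds/dtau, dt/dtau) = (-0.471194, -0.909665); Gamma_sss = 0.001513, Gamma_sst = 0.000000, Gamma_stt = -0.005375, Gamma_tss = 0.215000, Gamma_tst = 0.000000, Gamma_ttt = -0.763603; k4 = (-0.471194, -0.909665, 0.004112, 0.584139)
  Y <- Y + (h/6)(k1 + 2k2 + 2k3 + k4): s = 0.0587, t = -1.1730, ds/dtau = -0.4711, dt/dtau = -0.9098


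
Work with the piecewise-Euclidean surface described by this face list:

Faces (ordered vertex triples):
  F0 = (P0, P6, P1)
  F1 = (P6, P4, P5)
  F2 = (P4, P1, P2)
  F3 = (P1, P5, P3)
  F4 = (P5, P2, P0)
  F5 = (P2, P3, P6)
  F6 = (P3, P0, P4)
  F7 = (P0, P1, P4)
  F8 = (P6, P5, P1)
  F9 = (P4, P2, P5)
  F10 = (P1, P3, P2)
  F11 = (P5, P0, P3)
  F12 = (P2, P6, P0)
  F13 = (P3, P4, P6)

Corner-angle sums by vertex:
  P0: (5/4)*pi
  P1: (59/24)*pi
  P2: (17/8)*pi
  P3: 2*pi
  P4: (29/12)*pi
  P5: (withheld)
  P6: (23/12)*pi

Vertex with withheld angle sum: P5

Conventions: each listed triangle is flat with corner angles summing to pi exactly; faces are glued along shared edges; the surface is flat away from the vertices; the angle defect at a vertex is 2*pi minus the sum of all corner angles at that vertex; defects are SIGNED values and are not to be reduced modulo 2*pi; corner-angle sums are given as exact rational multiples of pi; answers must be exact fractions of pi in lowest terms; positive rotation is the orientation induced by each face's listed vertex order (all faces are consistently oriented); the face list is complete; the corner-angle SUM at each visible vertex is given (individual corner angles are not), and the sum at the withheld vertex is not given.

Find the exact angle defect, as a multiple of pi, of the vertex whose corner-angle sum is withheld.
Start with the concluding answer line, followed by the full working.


Answer: defect(P5) = pi/6

V = 7, E = 21, F = 14; chi = V - E + F = 0
Gauss-Bonnet: total defect = 2*pi*chi = 0; visible defects sum to -pi/6


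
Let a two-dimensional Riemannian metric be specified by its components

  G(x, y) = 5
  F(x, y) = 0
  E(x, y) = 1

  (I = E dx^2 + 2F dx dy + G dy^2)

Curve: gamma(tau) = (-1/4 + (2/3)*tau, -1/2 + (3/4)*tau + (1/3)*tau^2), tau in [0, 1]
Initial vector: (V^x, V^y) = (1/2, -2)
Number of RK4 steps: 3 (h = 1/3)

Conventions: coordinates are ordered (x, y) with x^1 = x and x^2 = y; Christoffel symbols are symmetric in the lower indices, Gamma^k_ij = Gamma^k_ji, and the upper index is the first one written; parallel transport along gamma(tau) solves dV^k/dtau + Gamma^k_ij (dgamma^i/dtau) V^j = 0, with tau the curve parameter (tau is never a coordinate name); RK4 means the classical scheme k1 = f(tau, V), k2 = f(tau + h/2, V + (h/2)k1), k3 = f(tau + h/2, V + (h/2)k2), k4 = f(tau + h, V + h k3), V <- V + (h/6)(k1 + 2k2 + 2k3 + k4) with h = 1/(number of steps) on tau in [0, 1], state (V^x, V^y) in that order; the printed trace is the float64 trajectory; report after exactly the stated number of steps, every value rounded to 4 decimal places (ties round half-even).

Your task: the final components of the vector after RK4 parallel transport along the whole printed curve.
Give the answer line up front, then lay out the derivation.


Answer: V^x = 0.5000, V^y = -2.0000

gamma'(tau) = (2/3, 3/4 + (2/3)*tau); f(tau, V)^k = -Gamma^k_ij(gamma(tau)) gamma'^i(tau) V^j; h = 1/3; intermediate values shown to 6 dp
curve data and Christoffel symbols at the stage parameters:
  tau = 0.000000: gamma = (-0.250000, -0.500000), gamma' = (0.666667, 0.750000); Gamma_xxx = 0.000000, Gamma_xxy = 0.000000, Gamma_xyy = 0.000000, Gamma_yxx = 0.000000, Gamma_yxy = 0.000000, Gamma_yyy = 0.000000
  tau = 0.166667: gamma = (-0.138889, -0.365741), gamma' = (0.666667, 0.861111); Gamma_xxx = 0.000000, Gamma_xxy = 0.000000, Gamma_xyy = 0.000000, Gamma_yxx = 0.000000, Gamma_yxy = 0.000000, Gamma_yyy = 0.000000
  tau = 0.333333: gamma = (-0.027778, -0.212963), gamma' = (0.666667, 0.972222); Gamma_xxx = 0.000000, Gamma_xxy = 0.000000, Gamma_xyy = 0.000000, Gamma_yxx = 0.000000, Gamma_yxy = 0.000000, Gamma_yyy = 0.000000
  tau = 0.500000: gamma = (0.083333, -0.041667), gamma' = (0.666667, 1.083333); Gamma_xxx = 0.000000, Gamma_xxy = 0.000000, Gamma_xyy = 0.000000, Gamma_yxx = 0.000000, Gamma_yxy = 0.000000, Gamma_yyy = 0.000000
  tau = 0.666667: gamma = (0.194444, 0.148148), gamma' = (0.666667, 1.194444); Gamma_xxx = 0.000000, Gamma_xxy = 0.000000, Gamma_xyy = 0.000000, Gamma_yxx = 0.000000, Gamma_yxy = 0.000000, Gamma_yyy = 0.000000
  tau = 0.833333: gamma = (0.305556, 0.356481), gamma' = (0.666667, 1.305556); Gamma_xxx = 0.000000, Gamma_xxy = 0.000000, Gamma_xyy = 0.000000, Gamma_yxx = 0.000000, Gamma_yxy = 0.000000, Gamma_yyy = 0.000000
  tau = 1.000000: gamma = (0.416667, 0.583333), gamma' = (0.666667, 1.416667); Gamma_xxx = 0.000000, Gamma_xxy = 0.000000, Gamma_xyy = 0.000000, Gamma_yxx = 0.000000, Gamma_yxy = 0.000000, Gamma_yyy = 0.000000
step 0: V^x = 0.5000, V^y = -2.0000
step 1: k1 = (0.000000, 0.000000), k2 = (0.000000, 0.000000), k3 = (0.000000, 0.000000), k4 = (0.000000, 0.000000); V <- V + (h/6)(k1 + 2k2 + 2k3 + k4): V^x = 0.5000, V^y = -2.0000
step 2: k1 = (0.000000, 0.000000), k2 = (0.000000, 0.000000), k3 = (0.000000, 0.000000), k4 = (0.000000, 0.000000); V <- V + (h/6)(k1 + 2k2 + 2k3 + k4): V^x = 0.5000, V^y = -2.0000
step 3: k1 = (0.000000, 0.000000), k2 = (0.000000, 0.000000), k3 = (0.000000, 0.000000), k4 = (0.000000, 0.000000); V <- V + (h/6)(k1 + 2k2 + 2k3 + k4): V^x = 0.5000, V^y = -2.0000


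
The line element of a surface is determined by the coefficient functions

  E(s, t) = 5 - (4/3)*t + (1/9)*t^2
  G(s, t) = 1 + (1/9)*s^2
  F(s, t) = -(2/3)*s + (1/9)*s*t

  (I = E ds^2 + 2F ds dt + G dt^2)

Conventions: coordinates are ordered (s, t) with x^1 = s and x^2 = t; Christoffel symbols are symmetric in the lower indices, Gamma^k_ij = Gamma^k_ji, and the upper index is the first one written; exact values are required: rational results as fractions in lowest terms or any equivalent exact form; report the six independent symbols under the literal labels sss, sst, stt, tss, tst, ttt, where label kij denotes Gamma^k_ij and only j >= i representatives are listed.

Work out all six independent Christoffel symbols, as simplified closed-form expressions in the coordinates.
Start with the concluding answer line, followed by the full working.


Answer: Gamma_sss = 0, Gamma_sst = (t - 6)/(s^2 + t^2 - 12*t + 45), Gamma_stt = 0, Gamma_tss = 0, Gamma_tst = s/(s^2 + t^2 - 12*t + 45), Gamma_ttt = 0

E = 5 - (4/3)*t + (1/9)*t^2; F = -(2/3)*s + (1/9)*s*t; G = 1 + (1/9)*s^2
Gamma^k_ij = (1/2) g^{kl} (d_i g_jl + d_j g_il - d_l g_ij), with g^inv = (1/(EG-F^2)) [[G, -F], [-F, E]]
first partials: E_s = 0, E_t = -4/3 + (2/9)*t, F_s = -2/3 + (1/9)*t, F_t = (1/9)*s, G_s = (2/9)*s, G_t = 0
D = EG - F^2 = 5 - (4/3)*t + (1/9)*t^2 + (1/9)*s^2
expanded: Gamma^s_ss = (G E_s - 2F F_s + F E_t)/(2D), Gamma^s_st = (G E_t - F G_s)/(2D), Gamma^s_tt = (2G F_t - G G_s - F G_t)/(2D), Gamma^t_ss = (2E F_s - E E_t - F E_s)/(2D), Gamma^t_st = (E G_s - F E_t)/(2D), Gamma^t_tt = (E G_t - 2F F_t + F G_s)/(2D); substitute and cancel common factors


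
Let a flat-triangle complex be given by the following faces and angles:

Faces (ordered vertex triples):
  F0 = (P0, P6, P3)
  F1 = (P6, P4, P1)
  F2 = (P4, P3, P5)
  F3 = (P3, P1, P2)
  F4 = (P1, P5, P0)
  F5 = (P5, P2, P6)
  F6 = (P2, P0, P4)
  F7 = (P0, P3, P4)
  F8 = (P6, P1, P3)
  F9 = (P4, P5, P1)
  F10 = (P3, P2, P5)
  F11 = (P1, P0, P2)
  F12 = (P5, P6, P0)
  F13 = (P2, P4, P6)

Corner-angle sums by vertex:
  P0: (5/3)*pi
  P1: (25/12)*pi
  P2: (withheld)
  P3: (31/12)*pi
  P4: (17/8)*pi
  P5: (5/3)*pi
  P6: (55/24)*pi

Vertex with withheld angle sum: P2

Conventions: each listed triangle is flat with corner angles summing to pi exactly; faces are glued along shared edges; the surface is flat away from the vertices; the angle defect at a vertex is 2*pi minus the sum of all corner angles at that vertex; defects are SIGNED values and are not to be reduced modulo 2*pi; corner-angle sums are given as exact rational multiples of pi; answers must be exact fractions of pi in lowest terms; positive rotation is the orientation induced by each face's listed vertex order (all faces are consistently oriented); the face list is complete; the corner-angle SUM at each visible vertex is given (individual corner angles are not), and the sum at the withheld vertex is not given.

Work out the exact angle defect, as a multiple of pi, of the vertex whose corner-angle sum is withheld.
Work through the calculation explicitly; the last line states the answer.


V = 7, E = 21, F = 14; chi = V - E + F = 0
Gauss-Bonnet: total defect = 2*pi*chi = 0; visible defects sum to (-5/12)*pi

Answer: defect(P2) = (5/12)*pi


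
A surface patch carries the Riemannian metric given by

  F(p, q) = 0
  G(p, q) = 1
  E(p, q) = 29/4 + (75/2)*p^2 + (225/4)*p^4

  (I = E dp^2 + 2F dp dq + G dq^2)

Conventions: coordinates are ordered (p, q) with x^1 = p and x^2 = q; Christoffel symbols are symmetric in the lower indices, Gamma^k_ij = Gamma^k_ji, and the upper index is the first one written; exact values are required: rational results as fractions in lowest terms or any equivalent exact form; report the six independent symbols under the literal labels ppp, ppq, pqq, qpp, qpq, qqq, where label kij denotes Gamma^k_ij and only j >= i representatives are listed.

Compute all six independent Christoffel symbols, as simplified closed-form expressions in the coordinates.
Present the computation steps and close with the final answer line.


E = 29/4 + (75/2)*p^2 + (225/4)*p^4; F = 0; G = 1
Gamma^k_ij = (1/2) g^{kl} (d_i g_jl + d_j g_il - d_l g_ij), with g^inv = (1/(EG-F^2)) [[G, -F], [-F, E]]
first partials: E_p = 75*p + 225*p^3, E_q = 0, F_p = 0, F_q = 0, G_p = 0, G_q = 0
D = EG - F^2 = 29/4 + (75/2)*p^2 + (225/4)*p^4
expanded: Gamma^p_pp = (G E_p - 2F F_p + F E_q)/(2D), Gamma^p_pq = (G E_q - F G_p)/(2D), Gamma^p_qq = (2G F_q - G G_p - F G_q)/(2D), Gamma^q_pp = (2E F_p - E E_q - F E_p)/(2D), Gamma^q_pq = (E G_p - F E_q)/(2D), Gamma^q_qq = (E G_q - 2F F_q + F G_p)/(2D); substitute and cancel common factors

Answer: Gamma_ppp = (450*p^3 + 150*p)/(225*p^4 + 150*p^2 + 29), Gamma_ppq = 0, Gamma_pqq = 0, Gamma_qpp = 0, Gamma_qpq = 0, Gamma_qqq = 0


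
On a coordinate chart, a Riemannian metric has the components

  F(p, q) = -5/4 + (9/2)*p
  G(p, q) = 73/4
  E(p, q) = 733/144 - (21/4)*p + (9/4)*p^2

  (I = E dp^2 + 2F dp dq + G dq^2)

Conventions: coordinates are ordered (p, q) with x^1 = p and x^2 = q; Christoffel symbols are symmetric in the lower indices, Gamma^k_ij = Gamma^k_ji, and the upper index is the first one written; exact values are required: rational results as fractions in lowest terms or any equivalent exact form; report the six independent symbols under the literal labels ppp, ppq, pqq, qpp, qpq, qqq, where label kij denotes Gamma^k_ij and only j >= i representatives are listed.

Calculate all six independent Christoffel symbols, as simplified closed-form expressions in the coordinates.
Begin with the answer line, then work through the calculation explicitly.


Answer: Gamma_ppp = (11988*p - 24354)/(11988*p^2 - 48708*p + 52609), Gamma_ppq = 0, Gamma_pqq = 0, Gamma_qpp = (11304 - 5184*p)/(11988*p^2 - 48708*p + 52609), Gamma_qpq = 0, Gamma_qqq = 0

E = 733/144 - (21/4)*p + (9/4)*p^2; F = -5/4 + (9/2)*p; G = 73/4
Gamma^k_ij = (1/2) g^{kl} (d_i g_jl + d_j g_il - d_l g_ij), with g^inv = (1/(EG-F^2)) [[G, -F], [-F, E]]
first partials: E_p = -21/4 + (9/2)*p, E_q = 0, F_p = 9/2, F_q = 0, G_p = 0, G_q = 0
D = EG - F^2 = 52609/576 - (1353/16)*p + (333/16)*p^2
expanded: Gamma^p_pp = (G E_p - 2F F_p + F E_q)/(2D), Gamma^p_pq = (G E_q - F G_p)/(2D), Gamma^p_qq = (2G F_q - G G_p - F G_q)/(2D), Gamma^q_pp = (2E F_p - E E_q - F E_p)/(2D), Gamma^q_pq = (E G_p - F E_q)/(2D), Gamma^q_qq = (E G_q - 2F F_q + F G_p)/(2D); substitute and cancel common factors


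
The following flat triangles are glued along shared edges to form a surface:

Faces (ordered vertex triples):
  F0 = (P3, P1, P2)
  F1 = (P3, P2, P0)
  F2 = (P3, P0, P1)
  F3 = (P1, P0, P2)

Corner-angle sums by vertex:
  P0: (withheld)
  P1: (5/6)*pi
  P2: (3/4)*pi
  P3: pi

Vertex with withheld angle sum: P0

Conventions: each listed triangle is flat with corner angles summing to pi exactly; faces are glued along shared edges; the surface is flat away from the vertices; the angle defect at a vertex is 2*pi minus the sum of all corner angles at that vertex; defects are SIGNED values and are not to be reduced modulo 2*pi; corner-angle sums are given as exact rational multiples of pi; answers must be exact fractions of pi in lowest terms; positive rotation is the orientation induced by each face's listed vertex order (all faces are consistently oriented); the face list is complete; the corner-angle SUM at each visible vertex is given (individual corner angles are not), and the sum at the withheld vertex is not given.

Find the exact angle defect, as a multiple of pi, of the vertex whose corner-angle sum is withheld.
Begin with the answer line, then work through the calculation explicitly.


Answer: defect(P0) = (7/12)*pi

V = 4, E = 6, F = 4; chi = V - E + F = 2
Gauss-Bonnet: total defect = 2*pi*chi = 4*pi; visible defects sum to (41/12)*pi


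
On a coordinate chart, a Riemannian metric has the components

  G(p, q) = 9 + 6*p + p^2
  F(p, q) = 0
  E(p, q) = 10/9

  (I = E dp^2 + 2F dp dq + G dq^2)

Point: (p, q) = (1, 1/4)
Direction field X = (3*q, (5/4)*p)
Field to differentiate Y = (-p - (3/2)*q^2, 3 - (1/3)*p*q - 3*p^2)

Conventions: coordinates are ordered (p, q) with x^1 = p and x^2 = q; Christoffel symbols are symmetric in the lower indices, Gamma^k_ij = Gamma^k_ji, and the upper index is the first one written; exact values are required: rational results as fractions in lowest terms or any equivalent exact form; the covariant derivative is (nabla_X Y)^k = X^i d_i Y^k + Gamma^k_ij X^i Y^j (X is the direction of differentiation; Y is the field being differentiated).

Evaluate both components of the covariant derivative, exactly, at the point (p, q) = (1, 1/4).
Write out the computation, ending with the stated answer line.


E = 10/9, F = 0, G = 16 at the point
E_p = 0, E_q = 0, F_p = 0, F_q = 0, G_p = 8, G_q = 0
EG - F^2 = 160/9;  g^inv = (9/160) * [[16, 0], [0, 10/9]]
first-kind symbols [ij,l] = (1/2)(d_i g_jl + d_j g_il - d_l g_ij): [pp,p] = E_p/2 = 0, [pp,q] = F_p - E_q/2 = 0, [pq,p] = E_q/2 = 0, [pq,q] = G_p/2 = 4, [qq,p] = F_q - G_p/2 = -4, [qq,q] = G_q/2 = 0
Gamma^p_ij = (G*[ij,p] - F*[ij,q])/(EG - F^2), Gamma^q_ij = (E*[ij,q] - F*[ij,p])/(EG - F^2)
Gamma_ppp = 0, Gamma_ppq = 0, Gamma_pqq = -18/5, Gamma_qpp = 0, Gamma_qpq = 1/4, Gamma_qqq = 0
X = (3/4, 5/4), Y = (-35/32, -1/12) at the point

Answer: (nabla_X Y)^p = -21/16, (nabla_X Y)^q = -8197/1536


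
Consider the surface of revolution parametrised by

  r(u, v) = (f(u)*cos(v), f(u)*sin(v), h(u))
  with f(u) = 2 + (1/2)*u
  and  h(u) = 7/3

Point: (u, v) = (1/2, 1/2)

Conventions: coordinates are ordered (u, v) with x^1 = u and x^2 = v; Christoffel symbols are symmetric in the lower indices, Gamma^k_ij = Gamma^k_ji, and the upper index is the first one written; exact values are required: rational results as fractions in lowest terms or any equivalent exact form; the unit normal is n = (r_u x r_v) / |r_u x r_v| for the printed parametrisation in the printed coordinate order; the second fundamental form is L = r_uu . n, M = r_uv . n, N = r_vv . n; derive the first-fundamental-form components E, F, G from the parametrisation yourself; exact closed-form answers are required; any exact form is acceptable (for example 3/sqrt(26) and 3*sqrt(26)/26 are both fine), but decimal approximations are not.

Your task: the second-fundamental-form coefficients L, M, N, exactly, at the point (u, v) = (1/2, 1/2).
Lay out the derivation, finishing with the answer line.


f = 9/4, f' = 1/2, f'' = 0, h' = 0, h'' = 0
E = 1/4, F = 0, G = 81/16; answer radicand W^2 = 1/4
unnormalised second-form numerators: l = 0, m = 0, n = 0; L = l/sqrt(1/4), and similarly M = m/sqrt(W^2), N = n/sqrt(W^2)

Answer: L = 0, M = 0, N = 0


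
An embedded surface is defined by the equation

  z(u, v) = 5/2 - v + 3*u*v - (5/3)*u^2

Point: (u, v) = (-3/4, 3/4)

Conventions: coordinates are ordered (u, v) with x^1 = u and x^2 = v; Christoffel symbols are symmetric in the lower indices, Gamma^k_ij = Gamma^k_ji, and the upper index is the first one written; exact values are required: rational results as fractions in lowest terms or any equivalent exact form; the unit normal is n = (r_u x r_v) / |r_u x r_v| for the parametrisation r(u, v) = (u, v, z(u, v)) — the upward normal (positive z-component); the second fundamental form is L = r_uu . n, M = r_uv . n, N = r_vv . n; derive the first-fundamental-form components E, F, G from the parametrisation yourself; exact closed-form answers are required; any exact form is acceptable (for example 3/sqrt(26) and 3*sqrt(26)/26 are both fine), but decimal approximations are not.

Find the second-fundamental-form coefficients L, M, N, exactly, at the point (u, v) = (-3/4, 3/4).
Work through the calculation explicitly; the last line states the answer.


z_u = 19/4, z_v = -13/4, z_uu = -10/3, z_uv = 3, z_vv = 0
E = 377/16, F = -247/16, G = 185/16; answer radicand W^2 = 273/8
unnormalised second-form numerators: l = -10/3, m = 3, n = 0; L = l/sqrt(273/8), and similarly M = m/sqrt(W^2), N = n/sqrt(W^2)

Answer: L = -20*sqrt(546)/819, M = 2*sqrt(546)/91, N = 0


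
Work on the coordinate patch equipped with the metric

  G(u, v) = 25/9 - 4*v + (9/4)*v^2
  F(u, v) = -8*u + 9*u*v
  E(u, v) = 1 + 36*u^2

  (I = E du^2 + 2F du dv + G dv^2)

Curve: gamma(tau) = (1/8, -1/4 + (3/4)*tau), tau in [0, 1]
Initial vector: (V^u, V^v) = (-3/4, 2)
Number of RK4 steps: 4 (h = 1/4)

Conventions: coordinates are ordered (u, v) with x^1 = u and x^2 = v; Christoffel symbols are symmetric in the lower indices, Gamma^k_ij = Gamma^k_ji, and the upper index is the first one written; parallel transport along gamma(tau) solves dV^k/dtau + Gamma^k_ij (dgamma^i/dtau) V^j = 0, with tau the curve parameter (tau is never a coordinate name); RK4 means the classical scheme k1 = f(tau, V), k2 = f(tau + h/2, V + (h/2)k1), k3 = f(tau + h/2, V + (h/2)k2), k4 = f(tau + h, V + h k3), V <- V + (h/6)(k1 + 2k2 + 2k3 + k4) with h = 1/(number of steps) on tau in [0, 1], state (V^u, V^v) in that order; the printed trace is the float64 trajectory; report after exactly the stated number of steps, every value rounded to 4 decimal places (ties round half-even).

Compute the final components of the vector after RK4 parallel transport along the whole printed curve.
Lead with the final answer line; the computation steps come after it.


Answer: V^u = -1.5306, V^v = 3.0692

gamma'(tau) = (0, 3/4); f(tau, V)^k = -Gamma^k_ij(gamma(tau)) gamma'^i(tau) V^j; h = 1/4; intermediate values shown to 6 dp
curve data and Christoffel symbols at the stage parameters:
  tau = 0.000000: gamma = (0.125000, -0.250000), gamma' = (0.000000, 0.750000); Gamma_uuu = 1.004262, Gamma_uuv = 0.000000, Gamma_uvv = 0.251065, Gamma_vuu = -2.287485, Gamma_vuv = 0.000000, Gamma_vvv = -0.571871
  tau = 0.125000: gamma = (0.125000, -0.156250), gamma' = (0.000000, 0.750000); Gamma_uuu = 1.119345, Gamma_uuv = 0.000000, Gamma_uvv = 0.279836, Gamma_vuu = -2.339741, Gamma_vuv = 0.000000, Gamma_vvv = -0.584935
  tau = 0.250000: gamma = (0.125000, -0.062500), gamma' = (0.000000, 0.750000); Gamma_uuu = 1.250324, Gamma_uuv = 0.000000, Gamma_uvv = 0.312581, Gamma_vuu = -2.379089, Gamma_vuv = 0.000000, Gamma_vvv = -0.594772
  tau = 0.375000: gamma = (0.125000, 0.031250), gamma' = (0.000000, 0.750000); Gamma_uuu = 1.398612, Gamma_uuv = 0.000000, Gamma_uvv = 0.349653, Gamma_vuu = -2.399009, Gamma_vuv = 0.000000, Gamma_vvv = -0.599752
  tau = 0.500000: gamma = (0.125000, 0.125000), gamma' = (0.000000, 0.750000); Gamma_uuu = 1.564981, Gamma_uuv = 0.000000, Gamma_uvv = 0.391245, Gamma_vuu = -2.390943, Gamma_vuv = 0.000000, Gamma_vvv = -0.597736
  tau = 0.625000: gamma = (0.125000, 0.218750), gamma' = (0.000000, 0.750000); Gamma_uuu = 1.748969, Gamma_uuv = 0.000000, Gamma_uvv = 0.437242, Gamma_vuu = -2.344105, Gamma_vuv = 0.000000, Gamma_vvv = -0.586026
  tau = 0.750000: gamma = (0.125000, 0.312500), gamma' = (0.000000, 0.750000); Gamma_uuu = 1.948048, Gamma_uuv = 0.000000, Gamma_uvv = 0.487012, Gamma_vuu = -2.245667, Gamma_vuv = 0.000000, Gamma_vvv = -0.561417
  tau = 0.875000: gamma = (0.125000, 0.406250), gamma' = (0.000000, 0.750000); Gamma_uuu = 2.156602, Gamma_uuv = 0.000000, Gamma_uvv = 0.539151, Gamma_vuu = -2.081720, Gamma_vuv = 0.000000, Gamma_vvv = -0.520430
  tau = 1.000000: gamma = (0.125000, 0.500000), gamma' = (0.000000, 0.750000); Gamma_uuu = 2.364964, Gamma_uuv = 0.000000, Gamma_uvv = 0.591241, Gamma_vuu = -1.839416, Gamma_vuv = 0.000000, Gamma_vvv = -0.459854
step 0: V^u = -0.7500, V^v = 2.0000
step 1: k1 = (-0.376598, 0.857807), k2 = (-0.442259, 0.924443), k3 = (-0.444007, 0.928097), k4 = (-0.523266, 0.995660); V <- V + (h/6)(k1 + 2k2 + 2k3 + k4): V^u = -0.8613, V^v = 2.2316
step 2: k1 = (-0.523168, 0.995473), k2 = (-0.617848, 1.059780), k3 = (-0.619956, 1.063396), k4 = (-0.732838, 1.119614); V <- V + (h/6)(k1 + 2k2 + 2k3 + k4): V^u = -1.0168, V^v = 2.4967
step 3: k1 = (-0.732607, 1.119260), k2 = (-0.864616, 1.158826), k3 = (-0.866238, 1.161000), k4 = (-1.017946, 1.173466); V <- V + (h/6)(k1 + 2k2 + 2k3 + k4): V^u = -1.2340, V^v = 2.7855
step 4: k1 = (-1.017435, 1.172876), k2 = (-1.185642, 1.144474), k3 = (-1.184207, 1.143089), k4 = (-1.361903, 1.059258); V <- V + (h/6)(k1 + 2k2 + 2k3 + k4): V^u = -1.5306, V^v = 3.0692


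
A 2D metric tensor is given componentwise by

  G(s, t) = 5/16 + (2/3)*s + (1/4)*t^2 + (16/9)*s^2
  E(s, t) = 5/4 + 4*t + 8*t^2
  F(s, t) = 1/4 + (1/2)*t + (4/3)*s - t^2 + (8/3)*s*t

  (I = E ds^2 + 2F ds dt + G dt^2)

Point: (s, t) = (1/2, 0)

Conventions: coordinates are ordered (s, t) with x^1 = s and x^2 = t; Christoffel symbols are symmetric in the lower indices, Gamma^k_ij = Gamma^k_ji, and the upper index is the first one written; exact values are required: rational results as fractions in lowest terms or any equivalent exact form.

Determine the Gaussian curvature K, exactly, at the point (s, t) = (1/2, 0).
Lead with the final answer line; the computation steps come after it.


Answer: K = -777216/90601

E = 5/4, F = 11/12, G = 157/144, EG - F^2 = 301/576 at the point
E_s = 0, E_t = 4, F_s = 4/3, F_t = 11/6, G_s = 22/9, G_t = 0
E_tt = 16, F_st = 8/3, G_ss = 32/9
Evaluate Brioschi's two determinant matrices M1, M2 and divide by (EG - F^2)^2.
M1 = [[-E_tt/2 + F_st - G_ss/2, E_s/2, F_s - E_t/2], [F_t - G_s/2, E, F], [G_t/2, F, G]] = [[-64/9, 0, -2/3], [11/18, 5/4, 11/12], [0, 11/12, 157/144]]; det M1 = -1325/324
M2 = [[0, E_t/2, G_s/2], [E_t/2, E, F], [G_s/2, F, G]] = [[0, 2, 11/9], [2, 5/4, 11/12], [11/9, 11/12, 157/144]]; det M2 = -283/162
det M1 - det M2 = -253/108; K = -253/108 / (301/576)^2 = -777216/90601
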